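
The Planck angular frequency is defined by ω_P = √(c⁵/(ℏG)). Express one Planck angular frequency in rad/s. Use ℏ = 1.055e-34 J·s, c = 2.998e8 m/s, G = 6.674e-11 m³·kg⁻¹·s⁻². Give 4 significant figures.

ω_P = √(c⁵/(ℏG))
  = √(3.440e86)
  = 1.855e43 rad/s

1.855e43 rad/s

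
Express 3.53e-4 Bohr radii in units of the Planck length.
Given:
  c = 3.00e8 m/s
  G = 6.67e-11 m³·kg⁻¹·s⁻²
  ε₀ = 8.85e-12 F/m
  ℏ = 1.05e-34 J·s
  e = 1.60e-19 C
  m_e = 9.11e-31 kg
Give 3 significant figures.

Bohr radius: a₀ = 4πε₀ℏ²/(m_e e²) = 5.26e-11 m
Planck length: ℓ_P = √(ℏG/c³) = 1.61e-35 m
3.53e-4 × 5.26e-11 / 1.61e-35 = 1.15e21

1.15e21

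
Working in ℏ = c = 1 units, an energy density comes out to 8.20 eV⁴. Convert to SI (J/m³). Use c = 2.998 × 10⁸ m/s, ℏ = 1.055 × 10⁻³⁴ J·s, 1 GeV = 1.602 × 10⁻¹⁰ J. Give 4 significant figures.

[E]/[L]³ = [E]⁴/(ℏc)³; restore (ℏc)⁻³.
1 GeV⁴ → 1/(ℏc)³ × (1 GeV in J)⁴ = 2.082 × 10³⁷ J/m³.
Convert the energy scale: 8.20 eV⁴ = 8.20 × 10⁻³⁶ GeV⁴.
Result: 8.20 × 10⁻³⁶ × 2.082 × 10³⁷ = 170.7 J/m³.

170.7 J/m³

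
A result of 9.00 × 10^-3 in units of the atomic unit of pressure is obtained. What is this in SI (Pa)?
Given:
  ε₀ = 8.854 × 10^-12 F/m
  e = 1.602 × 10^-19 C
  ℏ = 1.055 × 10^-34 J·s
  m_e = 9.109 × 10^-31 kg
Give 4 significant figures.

2.636 × 10^11 Pa

One atomic unit of pressure: P_au = E_h/a₀³ = m_e⁴e¹⁰/((4πε₀)⁵ℏ⁸) = 2.929 × 10^13 Pa.
9.00 × 10^-3 × 2.929 × 10^13 Pa = 2.636 × 10^11 Pa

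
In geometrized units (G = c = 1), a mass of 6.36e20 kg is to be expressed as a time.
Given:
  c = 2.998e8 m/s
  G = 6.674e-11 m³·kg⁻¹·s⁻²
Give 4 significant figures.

1.575e-15 s

Mass → time via G/c³.
6.36e20 kg × (G/c³) = 1.575e-15 s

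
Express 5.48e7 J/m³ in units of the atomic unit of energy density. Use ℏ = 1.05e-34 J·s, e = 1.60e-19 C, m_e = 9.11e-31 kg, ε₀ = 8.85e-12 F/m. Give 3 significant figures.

atomic unit of energy density: u_au = E_h/a₀³ = m_e⁴e¹⁰/((4πε₀)⁵ℏ⁸) = 3.01e13 J/m³.
5.48e7 / 3.01e13 = 1.82e-6

1.82e-6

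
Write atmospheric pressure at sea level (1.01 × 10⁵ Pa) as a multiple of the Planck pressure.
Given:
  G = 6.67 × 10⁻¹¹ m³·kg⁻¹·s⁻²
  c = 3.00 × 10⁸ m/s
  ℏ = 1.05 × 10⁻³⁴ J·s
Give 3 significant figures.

2.16 × 10⁻¹⁰⁹

Planck pressure: p_P = c⁷/(ℏG²) = 4.68 × 10¹¹³ Pa.
1.01 × 10⁵ / 4.68 × 10¹¹³ = 2.16 × 10⁻¹⁰⁹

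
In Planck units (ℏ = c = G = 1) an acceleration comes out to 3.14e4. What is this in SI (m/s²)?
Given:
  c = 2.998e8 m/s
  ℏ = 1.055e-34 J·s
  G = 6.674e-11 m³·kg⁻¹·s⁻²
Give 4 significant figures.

1.746e56 m/s²

One Planck acceleration: a_P = √(c⁷/(ℏG)) = 5.560e51 m/s².
3.14e4 × 5.560e51 m/s² = 1.746e56 m/s²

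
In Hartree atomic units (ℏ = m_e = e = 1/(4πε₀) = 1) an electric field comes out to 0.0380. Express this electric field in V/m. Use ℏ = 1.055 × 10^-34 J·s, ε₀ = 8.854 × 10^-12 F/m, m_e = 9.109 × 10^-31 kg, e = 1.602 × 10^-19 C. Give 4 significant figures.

One atomic unit of electric field: E_au = E_h/(e a₀) = m_e²e⁵/((4πε₀)³ℏ⁴) = 5.131 × 10^11 V/m.
0.0380 × 5.131 × 10^11 V/m = 1.950 × 10^10 V/m

1.950 × 10^10 V/m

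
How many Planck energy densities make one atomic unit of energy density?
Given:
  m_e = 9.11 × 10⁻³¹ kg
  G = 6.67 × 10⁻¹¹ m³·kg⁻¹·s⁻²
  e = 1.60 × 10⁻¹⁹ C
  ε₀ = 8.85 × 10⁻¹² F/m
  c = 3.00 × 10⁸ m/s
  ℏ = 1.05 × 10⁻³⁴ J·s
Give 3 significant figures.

6.44 × 10⁻¹⁰¹

atomic unit of energy density: u_au = E_h/a₀³ = m_e⁴e¹⁰/((4πε₀)⁵ℏ⁸) = 3.01 × 10¹³ J/m³
Planck energy density: u_P = c⁷/(ℏG²) = 4.68 × 10¹¹³ J/m³
ratio = 3.01 × 10¹³ / 4.68 × 10¹¹³ = 6.44 × 10⁻¹⁰¹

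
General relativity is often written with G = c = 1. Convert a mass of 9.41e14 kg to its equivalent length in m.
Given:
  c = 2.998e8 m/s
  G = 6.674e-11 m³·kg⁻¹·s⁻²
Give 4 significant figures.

In G = c = 1 units mass has dimensions of length; the conversion factor is G/c².
9.41e14 kg × (G/c²) = 6.987e-13 m

6.987e-13 m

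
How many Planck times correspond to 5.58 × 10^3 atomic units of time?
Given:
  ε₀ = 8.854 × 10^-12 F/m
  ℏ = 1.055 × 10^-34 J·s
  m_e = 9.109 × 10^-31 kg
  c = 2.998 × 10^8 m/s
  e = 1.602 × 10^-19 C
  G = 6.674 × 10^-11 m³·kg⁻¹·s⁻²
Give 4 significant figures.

atomic unit of time: τ_au = (4πε₀)²ℏ³/(m_e e⁴) = 2.423 × 10^-17 s
Planck time: t_P = √(ℏG/c⁵) = 5.392 × 10^-44 s
5.58 × 10^3 × 2.423 × 10^-17 / 5.392 × 10^-44 = 2.507 × 10^30

2.507 × 10^30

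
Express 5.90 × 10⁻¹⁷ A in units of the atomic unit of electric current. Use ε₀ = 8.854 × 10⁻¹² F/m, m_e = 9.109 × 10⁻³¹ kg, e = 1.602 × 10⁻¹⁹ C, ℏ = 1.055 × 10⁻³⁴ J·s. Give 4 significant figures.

8.923 × 10⁻¹⁵

atomic unit of electric current: I_au = e E_h/ℏ = m_e e⁵/((4πε₀)²ℏ³) = 6.612 × 10⁻³ A.
5.90 × 10⁻¹⁷ / 6.612 × 10⁻³ = 8.923 × 10⁻¹⁵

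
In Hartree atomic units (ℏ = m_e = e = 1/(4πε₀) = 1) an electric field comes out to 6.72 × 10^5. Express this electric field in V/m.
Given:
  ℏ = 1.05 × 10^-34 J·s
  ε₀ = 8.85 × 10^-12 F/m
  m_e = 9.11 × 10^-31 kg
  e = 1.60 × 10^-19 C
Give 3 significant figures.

3.50 × 10^17 V/m

One atomic unit of electric field: E_au = E_h/(e a₀) = m_e²e⁵/((4πε₀)³ℏ⁴) = 5.20 × 10^11 V/m.
6.72 × 10^5 × 5.20 × 10^11 V/m = 3.50 × 10^17 V/m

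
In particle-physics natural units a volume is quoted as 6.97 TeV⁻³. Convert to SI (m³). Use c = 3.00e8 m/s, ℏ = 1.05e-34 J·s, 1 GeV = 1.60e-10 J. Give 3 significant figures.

Volume is [L]³ = [E]⁻³·(ℏc)³.
1 GeV⁻³ → (ℏc)³ × (1 GeV in J)⁻³ = 7.63e-48 m³.
Convert the energy scale: 6.97 TeV⁻³ = 6.97e-9 GeV⁻³.
Result: 6.97e-9 × 7.63e-48 = 5.32e-56 m³.

5.32e-56 m³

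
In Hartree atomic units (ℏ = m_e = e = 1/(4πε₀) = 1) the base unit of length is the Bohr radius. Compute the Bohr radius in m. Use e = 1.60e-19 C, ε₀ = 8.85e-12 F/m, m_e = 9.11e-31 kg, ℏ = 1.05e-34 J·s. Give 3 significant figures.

5.26e-11 m

a₀ = 4πε₀ℏ²/(m_e e²)
  = 1.23e-78 / 2.33e-68
  = 5.26e-11 m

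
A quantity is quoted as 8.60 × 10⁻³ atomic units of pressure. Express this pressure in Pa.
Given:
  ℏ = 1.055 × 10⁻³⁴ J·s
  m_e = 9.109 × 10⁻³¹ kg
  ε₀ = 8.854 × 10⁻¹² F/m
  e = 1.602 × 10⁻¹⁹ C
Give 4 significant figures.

One atomic unit of pressure: P_au = E_h/a₀³ = m_e⁴e¹⁰/((4πε₀)⁵ℏ⁸) = 2.929 × 10¹³ Pa.
8.60 × 10⁻³ × 2.929 × 10¹³ Pa = 2.519 × 10¹¹ Pa

2.519 × 10¹¹ Pa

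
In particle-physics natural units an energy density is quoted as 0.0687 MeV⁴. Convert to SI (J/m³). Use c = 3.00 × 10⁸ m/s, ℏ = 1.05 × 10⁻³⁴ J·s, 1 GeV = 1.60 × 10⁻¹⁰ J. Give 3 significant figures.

[E]/[L]³ = [E]⁴/(ℏc)³; restore (ℏc)⁻³.
1 GeV⁴ → 1/(ℏc)³ × (1 GeV in J)⁴ = 2.10 × 10³⁷ J/m³.
Convert the energy scale: 0.0687 MeV⁴ = 6.87 × 10⁻¹⁴ GeV⁴.
Result: 6.87 × 10⁻¹⁴ × 2.10 × 10³⁷ = 1.44 × 10²⁴ J/m³.

1.44 × 10²⁴ J/m³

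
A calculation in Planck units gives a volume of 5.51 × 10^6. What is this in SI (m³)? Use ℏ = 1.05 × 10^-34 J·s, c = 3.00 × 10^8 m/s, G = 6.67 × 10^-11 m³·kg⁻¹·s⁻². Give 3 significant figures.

2.30 × 10^-98 m³

One Planck volume: V_P = (ℏG/c³)^(3/2) = 4.18 × 10^-105 m³.
5.51 × 10^6 × 4.18 × 10^-105 m³ = 2.30 × 10^-98 m³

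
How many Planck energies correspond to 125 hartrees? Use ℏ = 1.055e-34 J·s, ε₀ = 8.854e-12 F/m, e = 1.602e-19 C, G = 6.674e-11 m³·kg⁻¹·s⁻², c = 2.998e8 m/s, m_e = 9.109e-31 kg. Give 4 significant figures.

hartree: E_h = m_e e⁴/(4πε₀ℏ)² = 4.354e-18 J
Planck energy: E_P = √(ℏc⁵/G) = 1.957e9 J
125 × 4.354e-18 / 1.957e9 = 2.782e-25

2.782e-25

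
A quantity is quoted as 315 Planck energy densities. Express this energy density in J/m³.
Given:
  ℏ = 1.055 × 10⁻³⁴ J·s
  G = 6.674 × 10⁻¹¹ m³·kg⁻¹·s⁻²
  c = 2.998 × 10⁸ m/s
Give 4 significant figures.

1.459 × 10¹¹⁶ J/m³

One Planck energy density: u_P = c⁷/(ℏG²) = 4.632 × 10¹¹³ J/m³.
315 × 4.632 × 10¹¹³ J/m³ = 1.459 × 10¹¹⁶ J/m³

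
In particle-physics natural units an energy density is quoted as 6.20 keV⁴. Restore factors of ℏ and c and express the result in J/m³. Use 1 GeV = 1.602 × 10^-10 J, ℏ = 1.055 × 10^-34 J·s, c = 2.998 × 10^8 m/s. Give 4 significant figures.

1.291 × 10^14 J/m³

[E]/[L]³ = [E]⁴/(ℏc)³; restore (ℏc)⁻³.
1 GeV⁴ → 1/(ℏc)³ × (1 GeV in J)⁴ = 2.082 × 10^37 J/m³.
Convert the energy scale: 6.20 keV⁴ = 6.20 × 10^-24 GeV⁴.
Result: 6.20 × 10^-24 × 2.082 × 10^37 = 1.291 × 10^14 J/m³.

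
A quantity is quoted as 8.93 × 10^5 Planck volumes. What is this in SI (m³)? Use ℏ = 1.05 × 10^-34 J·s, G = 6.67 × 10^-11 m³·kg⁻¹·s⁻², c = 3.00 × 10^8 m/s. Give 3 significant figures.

One Planck volume: V_P = (ℏG/c³)^(3/2) = 4.18 × 10^-105 m³.
8.93 × 10^5 × 4.18 × 10^-105 m³ = 3.73 × 10^-99 m³

3.73 × 10^-99 m³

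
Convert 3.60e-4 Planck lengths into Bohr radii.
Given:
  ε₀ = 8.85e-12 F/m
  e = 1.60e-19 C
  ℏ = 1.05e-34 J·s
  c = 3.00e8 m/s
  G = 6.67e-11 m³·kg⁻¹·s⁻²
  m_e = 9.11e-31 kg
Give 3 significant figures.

1.10e-28

Planck length: ℓ_P = √(ℏG/c³) = 1.61e-35 m
Bohr radius: a₀ = 4πε₀ℏ²/(m_e e²) = 5.26e-11 m
3.60e-4 × 1.61e-35 / 5.26e-11 = 1.10e-28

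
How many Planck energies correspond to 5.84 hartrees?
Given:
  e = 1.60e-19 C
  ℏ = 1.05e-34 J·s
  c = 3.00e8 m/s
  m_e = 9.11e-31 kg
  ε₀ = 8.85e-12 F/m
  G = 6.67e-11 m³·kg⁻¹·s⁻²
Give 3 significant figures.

hartree: E_h = m_e e⁴/(4πε₀ℏ)² = 4.38e-18 J
Planck energy: E_P = √(ℏc⁵/G) = 1.96e9 J
5.84 × 4.38e-18 / 1.96e9 = 1.31e-26

1.31e-26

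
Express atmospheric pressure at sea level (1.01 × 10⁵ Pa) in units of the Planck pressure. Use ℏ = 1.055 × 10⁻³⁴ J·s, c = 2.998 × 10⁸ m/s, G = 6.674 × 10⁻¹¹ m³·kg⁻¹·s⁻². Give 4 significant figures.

Planck pressure: p_P = c⁷/(ℏG²) = 4.632 × 10¹¹³ Pa.
1.01 × 10⁵ / 4.632 × 10¹¹³ = 2.180 × 10⁻¹⁰⁹

2.180 × 10⁻¹⁰⁹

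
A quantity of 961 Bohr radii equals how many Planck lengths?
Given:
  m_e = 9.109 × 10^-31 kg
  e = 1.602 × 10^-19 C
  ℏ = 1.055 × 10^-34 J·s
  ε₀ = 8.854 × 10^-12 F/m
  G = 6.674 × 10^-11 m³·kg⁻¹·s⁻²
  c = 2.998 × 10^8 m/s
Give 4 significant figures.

Bohr radius: a₀ = 4πε₀ℏ²/(m_e e²) = 5.297 × 10^-11 m
Planck length: ℓ_P = √(ℏG/c³) = 1.616 × 10^-35 m
961 × 5.297 × 10^-11 / 1.616 × 10^-35 = 3.149 × 10^27

3.149 × 10^27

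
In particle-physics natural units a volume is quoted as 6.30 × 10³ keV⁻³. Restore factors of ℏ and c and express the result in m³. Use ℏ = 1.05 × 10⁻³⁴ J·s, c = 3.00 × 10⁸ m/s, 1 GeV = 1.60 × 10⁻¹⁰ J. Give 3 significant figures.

4.81 × 10⁻²⁶ m³

Volume is [L]³ = [E]⁻³·(ℏc)³.
1 GeV⁻³ → (ℏc)³ × (1 GeV in J)⁻³ = 7.63 × 10⁻⁴⁸ m³.
Convert the energy scale: 6.30 × 10³ keV⁻³ = 6.30 × 10²¹ GeV⁻³.
Result: 6.30 × 10²¹ × 7.63 × 10⁻⁴⁸ = 4.81 × 10⁻²⁶ m³.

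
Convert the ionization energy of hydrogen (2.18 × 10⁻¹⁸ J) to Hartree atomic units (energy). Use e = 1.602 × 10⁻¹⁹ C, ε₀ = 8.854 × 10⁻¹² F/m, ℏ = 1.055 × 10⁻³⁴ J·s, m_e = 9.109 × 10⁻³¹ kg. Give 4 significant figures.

0.5007

hartree: E_h = m_e e⁴/(4πε₀ℏ)² = 4.354 × 10⁻¹⁸ J.
2.18 × 10⁻¹⁸ / 4.354 × 10⁻¹⁸ = 0.5007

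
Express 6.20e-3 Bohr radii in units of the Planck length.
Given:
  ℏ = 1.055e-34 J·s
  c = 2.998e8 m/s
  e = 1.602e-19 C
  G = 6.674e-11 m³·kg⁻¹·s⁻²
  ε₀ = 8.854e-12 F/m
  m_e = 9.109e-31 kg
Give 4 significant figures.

2.032e22

Bohr radius: a₀ = 4πε₀ℏ²/(m_e e²) = 5.297e-11 m
Planck length: ℓ_P = √(ℏG/c³) = 1.616e-35 m
6.20e-3 × 5.297e-11 / 1.616e-35 = 2.032e22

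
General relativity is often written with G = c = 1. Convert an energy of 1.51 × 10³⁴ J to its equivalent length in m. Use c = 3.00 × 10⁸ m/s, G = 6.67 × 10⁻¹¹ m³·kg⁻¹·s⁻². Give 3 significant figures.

1.24 × 10⁻¹⁰ m

Energy → length via G/c⁴.
1.51 × 10³⁴ J × (G/c⁴) = 1.24 × 10⁻¹⁰ m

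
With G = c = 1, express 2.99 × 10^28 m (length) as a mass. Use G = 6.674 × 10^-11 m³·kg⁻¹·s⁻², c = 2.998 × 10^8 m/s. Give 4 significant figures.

4.027 × 10^55 kg

Length → mass via c²/G.
2.99 × 10^28 m × (c²/G) = 4.027 × 10^55 kg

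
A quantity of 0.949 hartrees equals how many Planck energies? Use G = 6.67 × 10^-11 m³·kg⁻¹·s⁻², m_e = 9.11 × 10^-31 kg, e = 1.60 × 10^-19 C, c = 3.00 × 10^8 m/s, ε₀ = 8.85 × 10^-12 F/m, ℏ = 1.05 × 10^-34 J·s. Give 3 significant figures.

2.12 × 10^-27

hartree: E_h = m_e e⁴/(4πε₀ℏ)² = 4.38 × 10^-18 J
Planck energy: E_P = √(ℏc⁵/G) = 1.96 × 10^9 J
0.949 × 4.38 × 10^-18 / 1.96 × 10^9 = 2.12 × 10^-27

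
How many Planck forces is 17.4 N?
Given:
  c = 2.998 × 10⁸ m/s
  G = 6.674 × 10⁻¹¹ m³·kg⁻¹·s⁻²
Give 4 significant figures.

Planck force: F_P = c⁴/G = 1.210 × 10⁴⁴ N.
17.4 / 1.210 × 10⁴⁴ = 1.438 × 10⁻⁴³

1.438 × 10⁻⁴³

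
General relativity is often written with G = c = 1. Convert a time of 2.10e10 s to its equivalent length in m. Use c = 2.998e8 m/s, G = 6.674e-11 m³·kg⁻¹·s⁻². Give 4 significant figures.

Time → length via c.
2.10e10 s × (c) = 6.296e18 m

6.296e18 m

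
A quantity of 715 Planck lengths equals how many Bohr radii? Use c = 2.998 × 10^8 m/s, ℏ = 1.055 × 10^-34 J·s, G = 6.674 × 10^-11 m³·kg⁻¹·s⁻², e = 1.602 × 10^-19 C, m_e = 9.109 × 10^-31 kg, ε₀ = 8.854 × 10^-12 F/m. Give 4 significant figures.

Planck length: ℓ_P = √(ℏG/c³) = 1.616 × 10^-35 m
Bohr radius: a₀ = 4πε₀ℏ²/(m_e e²) = 5.297 × 10^-11 m
715 × 1.616 × 10^-35 / 5.297 × 10^-11 = 2.182 × 10^-22

2.182 × 10^-22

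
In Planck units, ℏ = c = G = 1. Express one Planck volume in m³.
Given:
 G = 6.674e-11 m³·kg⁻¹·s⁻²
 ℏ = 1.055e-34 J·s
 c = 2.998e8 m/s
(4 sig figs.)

4.224e-105 m³

From ℏ = c = G = 1 the volume scale is V_P = (ℏG/c³)^(3/2).
  = √(1.784e-209)
  = 4.224e-105 m³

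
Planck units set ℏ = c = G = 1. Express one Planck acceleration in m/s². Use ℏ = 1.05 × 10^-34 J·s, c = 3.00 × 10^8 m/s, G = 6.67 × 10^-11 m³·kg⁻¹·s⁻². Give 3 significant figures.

From ℏ = c = G = 1 the acceleration scale is a_P = √(c⁷/(ℏG)).
  = √(3.12 × 10^103)
  = 5.59 × 10^51 m/s²

5.59 × 10^51 m/s²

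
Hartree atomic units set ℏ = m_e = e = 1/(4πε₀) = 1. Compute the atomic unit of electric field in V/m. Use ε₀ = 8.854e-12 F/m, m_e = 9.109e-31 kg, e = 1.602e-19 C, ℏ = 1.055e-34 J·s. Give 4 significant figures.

Dimensional analysis gives E_au = E_h/(e a₀) = m_e²e⁵/((4πε₀)³ℏ⁴).
E_h = 4.354e-18 J
a₀ = 5.297e-11 m
E_h/(e·a₀) = 5.131e11 V/m

5.131e11 V/m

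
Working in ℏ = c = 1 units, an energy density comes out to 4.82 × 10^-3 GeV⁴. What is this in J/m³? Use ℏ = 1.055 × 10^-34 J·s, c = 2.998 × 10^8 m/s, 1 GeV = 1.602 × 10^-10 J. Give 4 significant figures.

1.003 × 10^35 J/m³

[E]/[L]³ = [E]⁴/(ℏc)³; restore (ℏc)⁻³.
1 GeV⁴ → 1/(ℏc)³ × (1 GeV in J)⁴ = 2.082 × 10^37 J/m³.
Result: 4.82 × 10^-3 × 2.082 × 10^37 = 1.003 × 10^35 J/m³.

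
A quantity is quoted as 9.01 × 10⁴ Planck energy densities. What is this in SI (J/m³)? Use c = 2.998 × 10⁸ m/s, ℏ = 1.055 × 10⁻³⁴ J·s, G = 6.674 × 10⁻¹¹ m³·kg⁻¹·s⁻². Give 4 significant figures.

4.174 × 10¹¹⁸ J/m³

One Planck energy density: u_P = c⁷/(ℏG²) = 4.632 × 10¹¹³ J/m³.
9.01 × 10⁴ × 4.632 × 10¹¹³ J/m³ = 4.174 × 10¹¹⁸ J/m³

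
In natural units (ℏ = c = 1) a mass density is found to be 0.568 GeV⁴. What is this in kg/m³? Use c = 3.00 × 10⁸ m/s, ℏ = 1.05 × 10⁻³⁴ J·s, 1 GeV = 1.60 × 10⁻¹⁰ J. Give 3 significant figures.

Mass density is [E]/(c²[L]³) = [E]⁴/(ℏ³c⁵).
1 GeV⁴ → 1/(ℏ³c⁵) × (1 GeV in J)⁴ = 2.33 × 10²⁰ kg/m³.
Result: 0.568 × 2.33 × 10²⁰ = 1.32 × 10²⁰ kg/m³.

1.32 × 10²⁰ kg/m³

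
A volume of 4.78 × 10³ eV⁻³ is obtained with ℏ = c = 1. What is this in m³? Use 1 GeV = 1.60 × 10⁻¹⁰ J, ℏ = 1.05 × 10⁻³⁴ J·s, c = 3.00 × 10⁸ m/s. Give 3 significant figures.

3.65 × 10⁻¹⁷ m³

Volume is [L]³ = [E]⁻³·(ℏc)³.
1 GeV⁻³ → (ℏc)³ × (1 GeV in J)⁻³ = 7.63 × 10⁻⁴⁸ m³.
Convert the energy scale: 4.78 × 10³ eV⁻³ = 4.78 × 10³⁰ GeV⁻³.
Result: 4.78 × 10³⁰ × 7.63 × 10⁻⁴⁸ = 3.65 × 10⁻¹⁷ m³.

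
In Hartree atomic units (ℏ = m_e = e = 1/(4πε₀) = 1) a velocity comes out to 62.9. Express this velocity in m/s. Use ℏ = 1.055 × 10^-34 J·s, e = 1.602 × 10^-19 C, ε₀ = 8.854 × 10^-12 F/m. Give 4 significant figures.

1.375 × 10^8 m/s

One atomic unit of velocity: v_au = e²/(4πε₀ℏ) = 2.186 × 10^6 m/s.
62.9 × 2.186 × 10^6 m/s = 1.375 × 10^8 m/s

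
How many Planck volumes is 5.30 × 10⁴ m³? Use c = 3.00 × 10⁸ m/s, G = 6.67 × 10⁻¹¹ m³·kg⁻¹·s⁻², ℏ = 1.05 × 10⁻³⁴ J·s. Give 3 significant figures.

1.27 × 10¹⁰⁹

Planck volume: V_P = (ℏG/c³)^(3/2) = 4.18 × 10⁻¹⁰⁵ m³.
5.30 × 10⁴ / 4.18 × 10⁻¹⁰⁵ = 1.27 × 10¹⁰⁹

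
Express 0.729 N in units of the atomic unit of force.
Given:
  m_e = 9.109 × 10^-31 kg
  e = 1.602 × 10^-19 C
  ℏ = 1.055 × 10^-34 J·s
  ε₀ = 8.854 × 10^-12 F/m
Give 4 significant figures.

atomic unit of force: F_au = E_h/a₀ = m_e²e⁶/((4πε₀)³ℏ⁴) = 8.220 × 10^-8 N.
0.729 / 8.220 × 10^-8 = 8.869 × 10^6

8.869 × 10^6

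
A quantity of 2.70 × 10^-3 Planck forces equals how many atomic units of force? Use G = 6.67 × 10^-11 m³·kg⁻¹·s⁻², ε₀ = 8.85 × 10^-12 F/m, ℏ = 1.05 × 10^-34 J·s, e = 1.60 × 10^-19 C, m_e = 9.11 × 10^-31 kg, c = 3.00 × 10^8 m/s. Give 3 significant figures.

Planck force: F_P = c⁴/G = 1.21 × 10^44 N
atomic unit of force: F_au = E_h/a₀ = m_e²e⁶/((4πε₀)³ℏ⁴) = 8.33 × 10^-8 N
2.70 × 10^-3 × 1.21 × 10^44 / 8.33 × 10^-8 = 3.94 × 10^48

3.94 × 10^48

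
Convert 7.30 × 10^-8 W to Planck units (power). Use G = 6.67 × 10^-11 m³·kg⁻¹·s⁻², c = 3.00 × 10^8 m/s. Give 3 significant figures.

2.00 × 10^-60

Planck power: P_P = c⁵/G = 3.64 × 10^52 W.
7.30 × 10^-8 / 3.64 × 10^52 = 2.00 × 10^-60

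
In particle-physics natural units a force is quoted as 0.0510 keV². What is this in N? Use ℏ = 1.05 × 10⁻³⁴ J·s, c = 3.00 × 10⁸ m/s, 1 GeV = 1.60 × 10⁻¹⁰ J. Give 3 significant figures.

Force is [E]/[L] = [E]²/(ℏc); restore (ℏc)⁻¹.
1 GeV² → 1/(ℏc) × (1 GeV in J)² = 8.13 × 10⁵ N.
Convert the energy scale: 0.0510 keV² = 5.10 × 10⁻¹⁴ GeV².
Result: 5.10 × 10⁻¹⁴ × 8.13 × 10⁵ = 4.14 × 10⁻⁸ N.

4.14 × 10⁻⁸ N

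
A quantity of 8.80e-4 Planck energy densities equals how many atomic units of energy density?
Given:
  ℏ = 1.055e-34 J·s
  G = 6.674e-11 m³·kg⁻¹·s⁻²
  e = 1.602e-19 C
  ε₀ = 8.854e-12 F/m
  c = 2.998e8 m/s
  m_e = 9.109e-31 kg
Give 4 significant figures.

1.392e97

Planck energy density: u_P = c⁷/(ℏG²) = 4.632e113 J/m³
atomic unit of energy density: u_au = E_h/a₀³ = m_e⁴e¹⁰/((4πε₀)⁵ℏ⁸) = 2.929e13 J/m³
8.80e-4 × 4.632e113 / 2.929e13 = 1.392e97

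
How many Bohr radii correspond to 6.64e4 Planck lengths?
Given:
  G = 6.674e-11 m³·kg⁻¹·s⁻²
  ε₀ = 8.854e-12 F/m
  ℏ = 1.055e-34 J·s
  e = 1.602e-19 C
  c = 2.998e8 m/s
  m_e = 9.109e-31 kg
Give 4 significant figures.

Planck length: ℓ_P = √(ℏG/c³) = 1.616e-35 m
Bohr radius: a₀ = 4πε₀ℏ²/(m_e e²) = 5.297e-11 m
6.64e4 × 1.616e-35 / 5.297e-11 = 2.026e-20

2.026e-20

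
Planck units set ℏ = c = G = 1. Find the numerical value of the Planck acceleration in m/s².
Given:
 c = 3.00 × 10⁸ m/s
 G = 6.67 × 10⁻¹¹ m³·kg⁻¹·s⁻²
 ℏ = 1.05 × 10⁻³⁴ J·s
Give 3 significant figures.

Dimensional analysis gives a_P = √(c⁷/(ℏG)).
  = √(3.12 × 10¹⁰³)
  = 5.59 × 10⁵¹ m/s²

5.59 × 10⁵¹ m/s²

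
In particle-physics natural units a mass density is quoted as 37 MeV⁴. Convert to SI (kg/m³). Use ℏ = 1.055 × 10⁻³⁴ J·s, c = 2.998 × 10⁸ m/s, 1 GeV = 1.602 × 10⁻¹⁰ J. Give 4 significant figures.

Mass density is [E]/(c²[L]³) = [E]⁴/(ℏ³c⁵).
1 GeV⁴ → 1/(ℏ³c⁵) × (1 GeV in J)⁴ = 2.316 × 10²⁰ kg/m³.
Convert the energy scale: 37 MeV⁴ = 3.70 × 10⁻¹¹ GeV⁴.
Result: 3.70 × 10⁻¹¹ × 2.316 × 10²⁰ = 8.569 × 10⁹ kg/m³.

8.569 × 10⁹ kg/m³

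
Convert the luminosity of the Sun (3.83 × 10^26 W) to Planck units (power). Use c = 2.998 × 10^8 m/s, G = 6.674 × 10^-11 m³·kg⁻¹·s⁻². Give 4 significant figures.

1.055 × 10^-26

Planck power: P_P = c⁵/G = 3.629 × 10^52 W.
3.83 × 10^26 / 3.629 × 10^52 = 1.055 × 10^-26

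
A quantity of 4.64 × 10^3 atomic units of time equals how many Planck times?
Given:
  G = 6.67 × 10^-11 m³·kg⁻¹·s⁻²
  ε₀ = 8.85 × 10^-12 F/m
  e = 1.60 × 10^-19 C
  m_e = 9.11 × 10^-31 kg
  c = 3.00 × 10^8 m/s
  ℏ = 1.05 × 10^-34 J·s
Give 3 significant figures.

2.07 × 10^30

atomic unit of time: τ_au = (4πε₀)²ℏ³/(m_e e⁴) = 2.40 × 10^-17 s
Planck time: t_P = √(ℏG/c⁵) = 5.37 × 10^-44 s
4.64 × 10^3 × 2.40 × 10^-17 / 5.37 × 10^-44 = 2.07 × 10^30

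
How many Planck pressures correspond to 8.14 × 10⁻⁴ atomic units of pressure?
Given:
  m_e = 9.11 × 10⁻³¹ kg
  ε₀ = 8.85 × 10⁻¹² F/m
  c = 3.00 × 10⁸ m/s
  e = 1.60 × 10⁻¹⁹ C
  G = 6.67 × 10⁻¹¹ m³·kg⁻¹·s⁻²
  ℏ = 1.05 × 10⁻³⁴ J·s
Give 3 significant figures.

5.24 × 10⁻¹⁰⁴

atomic unit of pressure: P_au = E_h/a₀³ = m_e⁴e¹⁰/((4πε₀)⁵ℏ⁸) = 3.01 × 10¹³ Pa
Planck pressure: p_P = c⁷/(ℏG²) = 4.68 × 10¹¹³ Pa
8.14 × 10⁻⁴ × 3.01 × 10¹³ / 4.68 × 10¹¹³ = 5.24 × 10⁻¹⁰⁴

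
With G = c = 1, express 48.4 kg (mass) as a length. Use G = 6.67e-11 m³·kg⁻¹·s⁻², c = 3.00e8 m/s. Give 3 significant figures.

3.59e-26 m

In G = c = 1 units mass has dimensions of length; the conversion factor is G/c².
48.4 kg × (G/c²) = 3.59e-26 m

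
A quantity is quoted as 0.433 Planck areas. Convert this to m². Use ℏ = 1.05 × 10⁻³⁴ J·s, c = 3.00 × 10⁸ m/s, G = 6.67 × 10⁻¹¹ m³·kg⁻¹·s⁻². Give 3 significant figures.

1.12 × 10⁻⁷⁰ m²

One Planck area: A_P = ℏG/c³ = 2.59 × 10⁻⁷⁰ m².
0.433 × 2.59 × 10⁻⁷⁰ m² = 1.12 × 10⁻⁷⁰ m²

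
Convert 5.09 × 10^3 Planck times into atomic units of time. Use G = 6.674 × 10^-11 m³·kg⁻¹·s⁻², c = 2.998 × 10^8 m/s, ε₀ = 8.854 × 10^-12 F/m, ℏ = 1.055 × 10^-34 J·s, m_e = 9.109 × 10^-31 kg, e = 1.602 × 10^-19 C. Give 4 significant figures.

Planck time: t_P = √(ℏG/c⁵) = 5.392 × 10^-44 s
atomic unit of time: τ_au = (4πε₀)²ℏ³/(m_e e⁴) = 2.423 × 10^-17 s
5.09 × 10^3 × 5.392 × 10^-44 / 2.423 × 10^-17 = 1.133 × 10^-23

1.133 × 10^-23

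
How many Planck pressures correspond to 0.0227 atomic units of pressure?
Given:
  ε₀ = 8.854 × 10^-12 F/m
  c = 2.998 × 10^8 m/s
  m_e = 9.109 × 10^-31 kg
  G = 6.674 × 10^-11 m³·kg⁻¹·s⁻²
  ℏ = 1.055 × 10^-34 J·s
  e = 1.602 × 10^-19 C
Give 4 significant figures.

atomic unit of pressure: P_au = E_h/a₀³ = m_e⁴e¹⁰/((4πε₀)⁵ℏ⁸) = 2.929 × 10^13 Pa
Planck pressure: p_P = c⁷/(ℏG²) = 4.632 × 10^113 Pa
0.0227 × 2.929 × 10^13 / 4.632 × 10^113 = 1.435 × 10^-102

1.435 × 10^-102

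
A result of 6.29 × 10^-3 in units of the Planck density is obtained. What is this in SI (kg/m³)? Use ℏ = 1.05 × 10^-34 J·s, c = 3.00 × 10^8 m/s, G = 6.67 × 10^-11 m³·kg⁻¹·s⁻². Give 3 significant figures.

3.27 × 10^94 kg/m³

One Planck density: ρ_P = c⁵/(ℏG²) = 5.20 × 10^96 kg/m³.
6.29 × 10^-3 × 5.20 × 10^96 kg/m³ = 3.27 × 10^94 kg/m³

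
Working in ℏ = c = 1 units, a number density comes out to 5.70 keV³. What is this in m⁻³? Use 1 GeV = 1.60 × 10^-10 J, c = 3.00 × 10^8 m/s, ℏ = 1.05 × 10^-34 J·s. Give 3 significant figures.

Number density is [L]⁻³ = [E]³/(ℏc)³.
1 GeV³ → 1/(ℏc)³ × (1 GeV in J)³ = 1.31 × 10^47 m⁻³.
Convert the energy scale: 5.70 keV³ = 5.70 × 10^-18 GeV³.
Result: 5.70 × 10^-18 × 1.31 × 10^47 = 7.47 × 10^29 m⁻³.

7.47 × 10^29 m⁻³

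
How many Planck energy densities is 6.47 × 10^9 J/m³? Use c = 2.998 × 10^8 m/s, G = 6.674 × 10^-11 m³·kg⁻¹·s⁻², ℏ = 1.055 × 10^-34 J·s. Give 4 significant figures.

1.397 × 10^-104

Planck energy density: u_P = c⁷/(ℏG²) = 4.632 × 10^113 J/m³.
6.47 × 10^9 / 4.632 × 10^113 = 1.397 × 10^-104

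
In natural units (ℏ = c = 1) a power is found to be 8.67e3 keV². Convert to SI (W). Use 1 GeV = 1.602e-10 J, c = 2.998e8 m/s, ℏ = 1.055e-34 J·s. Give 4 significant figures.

2.109e6 W

Power is [E]/[T] = [E]²/ℏ.
1 GeV² → 1/ℏ × (1 GeV in J)² = 2.433e14 W.
Convert the energy scale: 8.67e3 keV² = 8.67e-9 GeV².
Result: 8.67e-9 × 2.433e14 = 2.109e6 W.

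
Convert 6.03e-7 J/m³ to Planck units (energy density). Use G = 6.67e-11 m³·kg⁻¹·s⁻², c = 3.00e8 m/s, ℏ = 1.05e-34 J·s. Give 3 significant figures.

Planck energy density: u_P = c⁷/(ℏG²) = 4.68e113 J/m³.
6.03e-7 / 4.68e113 = 1.29e-120

1.29e-120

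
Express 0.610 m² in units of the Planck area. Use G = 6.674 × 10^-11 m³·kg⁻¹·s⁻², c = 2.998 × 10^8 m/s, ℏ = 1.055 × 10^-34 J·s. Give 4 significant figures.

2.334 × 10^69

Planck area: A_P = ℏG/c³ = 2.613 × 10^-70 m².
0.610 / 2.613 × 10^-70 = 2.334 × 10^69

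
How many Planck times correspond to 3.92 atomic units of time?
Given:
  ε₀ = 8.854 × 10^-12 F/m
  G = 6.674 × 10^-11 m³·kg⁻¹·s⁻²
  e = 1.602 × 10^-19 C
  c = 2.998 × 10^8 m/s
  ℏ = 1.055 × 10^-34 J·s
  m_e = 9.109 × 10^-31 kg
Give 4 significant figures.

1.761 × 10^27

atomic unit of time: τ_au = (4πε₀)²ℏ³/(m_e e⁴) = 2.423 × 10^-17 s
Planck time: t_P = √(ℏG/c⁵) = 5.392 × 10^-44 s
3.92 × 2.423 × 10^-17 / 5.392 × 10^-44 = 1.761 × 10^27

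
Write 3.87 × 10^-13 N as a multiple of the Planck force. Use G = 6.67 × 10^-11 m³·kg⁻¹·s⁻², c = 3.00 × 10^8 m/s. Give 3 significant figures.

Planck force: F_P = c⁴/G = 1.21 × 10^44 N.
3.87 × 10^-13 / 1.21 × 10^44 = 3.19 × 10^-57

3.19 × 10^-57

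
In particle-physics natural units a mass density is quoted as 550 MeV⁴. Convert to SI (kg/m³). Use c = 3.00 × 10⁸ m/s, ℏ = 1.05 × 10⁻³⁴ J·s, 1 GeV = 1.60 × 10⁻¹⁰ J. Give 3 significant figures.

1.28 × 10¹¹ kg/m³

Mass density is [E]/(c²[L]³) = [E]⁴/(ℏ³c⁵).
1 GeV⁴ → 1/(ℏ³c⁵) × (1 GeV in J)⁴ = 2.33 × 10²⁰ kg/m³.
Convert the energy scale: 550 MeV⁴ = 5.50 × 10⁻¹⁰ GeV⁴.
Result: 5.50 × 10⁻¹⁰ × 2.33 × 10²⁰ = 1.28 × 10¹¹ kg/m³.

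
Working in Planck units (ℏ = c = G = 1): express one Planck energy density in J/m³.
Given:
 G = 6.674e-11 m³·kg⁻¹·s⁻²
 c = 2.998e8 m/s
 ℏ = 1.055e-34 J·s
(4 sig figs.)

The unique combination of the constants set to 1 with dimensions of energy density is u_P = c⁷/(ℏG²).
  = 2.177e59 / 4.699e-55
  = 4.632e113 J/m³

4.632e113 J/m³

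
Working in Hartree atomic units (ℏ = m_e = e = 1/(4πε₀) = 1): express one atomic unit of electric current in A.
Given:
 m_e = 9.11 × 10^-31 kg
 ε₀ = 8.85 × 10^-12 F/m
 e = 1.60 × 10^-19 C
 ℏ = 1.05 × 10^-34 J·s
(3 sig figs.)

6.67 × 10^-3 A

From ℏ = m_e = e = 1/(4πε₀) = 1 the current scale is I_au = e E_h/ℏ = m_e e⁵/((4πε₀)²ℏ³).
E_h = 4.38 × 10^-18 J
e·E_h/ℏ = 6.67 × 10^-3 A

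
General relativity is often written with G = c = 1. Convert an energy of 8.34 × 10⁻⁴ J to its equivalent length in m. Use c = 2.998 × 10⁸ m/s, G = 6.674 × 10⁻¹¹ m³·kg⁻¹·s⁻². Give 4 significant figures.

6.890 × 10⁻⁴⁸ m

Energy → length via G/c⁴.
8.34 × 10⁻⁴ J × (G/c⁴) = 6.890 × 10⁻⁴⁸ m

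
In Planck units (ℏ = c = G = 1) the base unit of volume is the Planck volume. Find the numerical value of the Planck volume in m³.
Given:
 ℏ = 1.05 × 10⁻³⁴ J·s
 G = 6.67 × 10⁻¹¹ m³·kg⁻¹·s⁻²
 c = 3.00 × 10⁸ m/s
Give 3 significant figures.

V_P = (ℏG/c³)^(3/2)
  = √(1.75 × 10⁻²⁰⁹)
  = 4.18 × 10⁻¹⁰⁵ m³

4.18 × 10⁻¹⁰⁵ m³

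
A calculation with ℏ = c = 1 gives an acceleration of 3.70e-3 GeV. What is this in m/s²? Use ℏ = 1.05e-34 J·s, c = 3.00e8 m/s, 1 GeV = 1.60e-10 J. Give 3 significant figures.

Acceleration is [L]/[T]² = c·[E]/ℏ.
1 GeV → c/ℏ × (1 GeV in J) = 4.57e32 m/s².
Result: 3.70e-3 × 4.57e32 = 1.69e30 m/s².

1.69e30 m/s²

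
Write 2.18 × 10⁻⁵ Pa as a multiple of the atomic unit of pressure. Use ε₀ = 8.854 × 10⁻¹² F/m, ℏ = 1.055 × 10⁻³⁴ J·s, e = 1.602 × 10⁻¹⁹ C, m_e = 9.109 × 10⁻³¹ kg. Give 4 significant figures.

7.442 × 10⁻¹⁹

atomic unit of pressure: P_au = E_h/a₀³ = m_e⁴e¹⁰/((4πε₀)⁵ℏ⁸) = 2.929 × 10¹³ Pa.
2.18 × 10⁻⁵ / 2.929 × 10¹³ = 7.442 × 10⁻¹⁹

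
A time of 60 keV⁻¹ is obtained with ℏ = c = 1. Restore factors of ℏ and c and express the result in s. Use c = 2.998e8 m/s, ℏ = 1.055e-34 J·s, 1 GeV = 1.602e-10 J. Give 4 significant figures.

3.951e-17 s

A time is [E]⁻¹ in ℏ=c=1; restore one factor of ℏ.
1 GeV⁻¹ → ℏ × (1 GeV in J)⁻¹ = 6.586e-25 s.
Convert the energy scale: 60 keV⁻¹ = 6.00e7 GeV⁻¹.
Result: 6.00e7 × 6.586e-25 = 3.951e-17 s.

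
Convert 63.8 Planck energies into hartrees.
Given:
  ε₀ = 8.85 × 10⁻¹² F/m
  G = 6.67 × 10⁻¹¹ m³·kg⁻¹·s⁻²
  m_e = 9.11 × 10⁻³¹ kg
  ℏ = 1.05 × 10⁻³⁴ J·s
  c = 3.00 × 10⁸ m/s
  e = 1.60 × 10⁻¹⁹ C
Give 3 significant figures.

Planck energy: E_P = √(ℏc⁵/G) = 1.96 × 10⁹ J
hartree: E_h = m_e e⁴/(4πε₀ℏ)² = 4.38 × 10⁻¹⁸ J
63.8 × 1.96 × 10⁹ / 4.38 × 10⁻¹⁸ = 2.85 × 10²⁸

2.85 × 10²⁸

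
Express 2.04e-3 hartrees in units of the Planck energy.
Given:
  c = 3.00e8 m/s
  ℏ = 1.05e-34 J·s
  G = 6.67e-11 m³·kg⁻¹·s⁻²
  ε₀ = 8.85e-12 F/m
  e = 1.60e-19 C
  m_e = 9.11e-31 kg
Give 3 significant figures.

hartree: E_h = m_e e⁴/(4πε₀ℏ)² = 4.38e-18 J
Planck energy: E_P = √(ℏc⁵/G) = 1.96e9 J
2.04e-3 × 4.38e-18 / 1.96e9 = 4.57e-30

4.57e-30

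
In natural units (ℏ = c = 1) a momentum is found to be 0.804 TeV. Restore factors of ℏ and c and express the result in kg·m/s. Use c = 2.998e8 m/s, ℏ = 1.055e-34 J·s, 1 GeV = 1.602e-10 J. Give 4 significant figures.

Momentum is [E]/c; divide by c.
1 GeV → 1/c × (1 GeV in J) = 5.344e-19 kg·m/s.
Convert the energy scale: 0.804 TeV = 804 GeV.
Result: 804 × 5.344e-19 = 4.296e-16 kg·m/s.

4.296e-16 kg·m/s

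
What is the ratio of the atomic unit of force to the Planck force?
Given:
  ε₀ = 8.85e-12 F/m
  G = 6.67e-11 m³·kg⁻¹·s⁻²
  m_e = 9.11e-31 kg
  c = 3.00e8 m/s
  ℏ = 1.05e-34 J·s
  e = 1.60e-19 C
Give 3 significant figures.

6.86e-52

atomic unit of force: F_au = E_h/a₀ = m_e²e⁶/((4πε₀)³ℏ⁴) = 8.33e-8 N
Planck force: F_P = c⁴/G = 1.21e44 N
ratio = 8.33e-8 / 1.21e44 = 6.86e-52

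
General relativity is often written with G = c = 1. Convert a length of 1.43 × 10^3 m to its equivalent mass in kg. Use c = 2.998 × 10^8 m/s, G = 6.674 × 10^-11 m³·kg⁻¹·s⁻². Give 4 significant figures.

Length → mass via c²/G.
1.43 × 10^3 m × (c²/G) = 1.926 × 10^30 kg

1.926 × 10^30 kg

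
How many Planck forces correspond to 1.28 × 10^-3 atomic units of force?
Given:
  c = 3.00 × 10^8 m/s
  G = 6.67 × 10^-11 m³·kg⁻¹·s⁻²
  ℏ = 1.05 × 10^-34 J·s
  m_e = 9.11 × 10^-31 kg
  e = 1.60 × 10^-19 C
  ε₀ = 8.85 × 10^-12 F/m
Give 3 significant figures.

atomic unit of force: F_au = E_h/a₀ = m_e²e⁶/((4πε₀)³ℏ⁴) = 8.33 × 10^-8 N
Planck force: F_P = c⁴/G = 1.21 × 10^44 N
1.28 × 10^-3 × 8.33 × 10^-8 / 1.21 × 10^44 = 8.78 × 10^-55

8.78 × 10^-55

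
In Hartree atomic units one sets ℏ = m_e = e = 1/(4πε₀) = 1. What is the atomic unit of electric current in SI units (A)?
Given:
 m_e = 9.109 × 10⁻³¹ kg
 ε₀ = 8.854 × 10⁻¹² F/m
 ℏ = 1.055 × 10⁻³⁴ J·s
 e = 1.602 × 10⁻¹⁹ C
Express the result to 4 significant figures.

I_au = e E_h/ℏ = m_e e⁵/((4πε₀)²ℏ³)
E_h = 4.354 × 10⁻¹⁸ J
e·E_h/ℏ = 6.612 × 10⁻³ A

6.612 × 10⁻³ A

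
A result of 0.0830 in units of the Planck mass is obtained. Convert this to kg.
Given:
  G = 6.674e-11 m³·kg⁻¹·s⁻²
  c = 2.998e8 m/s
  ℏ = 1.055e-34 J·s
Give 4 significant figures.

1.807e-9 kg

One Planck mass: m_P = √(ℏc/G) = 2.177e-8 kg.
0.0830 × 2.177e-8 kg = 1.807e-9 kg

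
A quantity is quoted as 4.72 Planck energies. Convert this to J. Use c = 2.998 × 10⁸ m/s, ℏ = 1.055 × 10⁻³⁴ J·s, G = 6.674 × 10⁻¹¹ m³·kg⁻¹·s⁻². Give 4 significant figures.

One Planck energy: E_P = √(ℏc⁵/G) = 1.957 × 10⁹ J.
4.72 × 1.957 × 10⁹ J = 9.235 × 10⁹ J

9.235 × 10⁹ J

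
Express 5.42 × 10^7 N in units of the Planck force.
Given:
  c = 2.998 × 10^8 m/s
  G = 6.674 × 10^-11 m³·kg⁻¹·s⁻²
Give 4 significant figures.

4.478 × 10^-37

Planck force: F_P = c⁴/G = 1.210 × 10^44 N.
5.42 × 10^7 / 1.210 × 10^44 = 4.478 × 10^-37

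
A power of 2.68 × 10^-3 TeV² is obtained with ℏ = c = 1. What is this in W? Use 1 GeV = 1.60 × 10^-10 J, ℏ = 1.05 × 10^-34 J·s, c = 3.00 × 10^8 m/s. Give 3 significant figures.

Power is [E]/[T] = [E]²/ℏ.
1 GeV² → 1/ℏ × (1 GeV in J)² = 2.44 × 10^14 W.
Convert the energy scale: 2.68 × 10^-3 TeV² = 2.68 × 10^3 GeV².
Result: 2.68 × 10^3 × 2.44 × 10^14 = 6.53 × 10^17 W.

6.53 × 10^17 W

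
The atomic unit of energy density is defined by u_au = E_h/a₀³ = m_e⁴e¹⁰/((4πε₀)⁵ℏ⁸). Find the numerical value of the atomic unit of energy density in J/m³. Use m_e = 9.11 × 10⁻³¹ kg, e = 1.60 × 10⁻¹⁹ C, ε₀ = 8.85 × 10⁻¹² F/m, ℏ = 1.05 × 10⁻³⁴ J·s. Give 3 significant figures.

3.01 × 10¹³ J/m³

u_au = E_h/a₀³ = m_e⁴e¹⁰/((4πε₀)⁵ℏ⁸)
E_h = 4.38 × 10⁻¹⁸ J
a₀ = 5.26 × 10⁻¹¹ m
E_h/a₀³ = 3.01 × 10¹³ J/m³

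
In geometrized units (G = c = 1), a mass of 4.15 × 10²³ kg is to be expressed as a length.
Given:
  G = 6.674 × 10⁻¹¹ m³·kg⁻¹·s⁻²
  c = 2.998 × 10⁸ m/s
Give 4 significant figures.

In G = c = 1 units mass has dimensions of length; the conversion factor is G/c².
4.15 × 10²³ kg × (G/c²) = 3.082 × 10⁻⁴ m

3.082 × 10⁻⁴ m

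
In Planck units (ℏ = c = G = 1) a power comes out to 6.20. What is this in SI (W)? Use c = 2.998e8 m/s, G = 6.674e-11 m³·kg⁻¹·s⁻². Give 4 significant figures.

2.250e53 W

One Planck power: P_P = c⁵/G = 3.629e52 W.
6.20 × 3.629e52 W = 2.250e53 W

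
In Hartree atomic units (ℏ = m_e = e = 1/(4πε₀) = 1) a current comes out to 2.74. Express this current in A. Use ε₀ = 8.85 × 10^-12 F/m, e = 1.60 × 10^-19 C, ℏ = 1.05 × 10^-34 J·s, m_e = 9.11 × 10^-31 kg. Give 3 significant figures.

One atomic unit of electric current: I_au = e E_h/ℏ = m_e e⁵/((4πε₀)²ℏ³) = 6.67 × 10^-3 A.
2.74 × 6.67 × 10^-3 A = 0.0183 A

0.0183 A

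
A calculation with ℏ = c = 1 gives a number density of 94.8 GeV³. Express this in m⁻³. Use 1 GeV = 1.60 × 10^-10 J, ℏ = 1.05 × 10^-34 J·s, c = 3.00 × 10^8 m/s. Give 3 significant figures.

1.24 × 10^49 m⁻³

Number density is [L]⁻³ = [E]³/(ℏc)³.
1 GeV³ → 1/(ℏc)³ × (1 GeV in J)³ = 1.31 × 10^47 m⁻³.
Result: 94.8 × 1.31 × 10^47 = 1.24 × 10^49 m⁻³.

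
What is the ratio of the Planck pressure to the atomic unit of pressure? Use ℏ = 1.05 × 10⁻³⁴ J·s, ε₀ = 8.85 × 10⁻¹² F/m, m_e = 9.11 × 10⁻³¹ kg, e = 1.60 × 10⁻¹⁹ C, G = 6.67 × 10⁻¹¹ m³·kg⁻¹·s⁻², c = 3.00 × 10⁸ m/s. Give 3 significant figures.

Planck pressure: p_P = c⁷/(ℏG²) = 4.68 × 10¹¹³ Pa
atomic unit of pressure: P_au = E_h/a₀³ = m_e⁴e¹⁰/((4πε₀)⁵ℏ⁸) = 3.01 × 10¹³ Pa
ratio = 4.68 × 10¹¹³ / 3.01 × 10¹³ = 1.55 × 10¹⁰⁰

1.55 × 10¹⁰⁰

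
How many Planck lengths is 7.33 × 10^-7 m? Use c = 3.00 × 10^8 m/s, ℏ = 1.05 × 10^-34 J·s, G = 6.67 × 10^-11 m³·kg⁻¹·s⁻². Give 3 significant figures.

4.55 × 10^28

Planck length: ℓ_P = √(ℏG/c³) = 1.61 × 10^-35 m.
7.33 × 10^-7 / 1.61 × 10^-35 = 4.55 × 10^28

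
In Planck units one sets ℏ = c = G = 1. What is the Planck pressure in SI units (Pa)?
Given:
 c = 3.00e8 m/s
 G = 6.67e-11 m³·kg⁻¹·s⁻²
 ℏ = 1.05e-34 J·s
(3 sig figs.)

p_P = c⁷/(ℏG²)
  = 2.19e59 / 4.67e-55
  = 4.68e113 Pa

4.68e113 Pa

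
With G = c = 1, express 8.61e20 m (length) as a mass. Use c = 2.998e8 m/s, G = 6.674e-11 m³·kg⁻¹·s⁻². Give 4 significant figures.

1.160e48 kg

Length → mass via c²/G.
8.61e20 m × (c²/G) = 1.160e48 kg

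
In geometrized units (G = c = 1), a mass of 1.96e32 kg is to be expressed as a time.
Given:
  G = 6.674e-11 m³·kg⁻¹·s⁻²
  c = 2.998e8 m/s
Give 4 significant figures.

Mass → time via G/c³.
1.96e32 kg × (G/c³) = 4.855e-4 s

4.855e-4 s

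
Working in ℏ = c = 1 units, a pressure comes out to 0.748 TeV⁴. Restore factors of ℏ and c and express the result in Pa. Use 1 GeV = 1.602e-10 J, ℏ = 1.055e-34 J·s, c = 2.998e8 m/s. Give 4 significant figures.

1.557e49 Pa

Pressure is [E]/[L]³ = [E]⁴/(ℏc)³.
1 GeV⁴ → 1/(ℏc)³ × (1 GeV in J)⁴ = 2.082e37 Pa.
Convert the energy scale: 0.748 TeV⁴ = 7.48e11 GeV⁴.
Result: 7.48e11 × 2.082e37 = 1.557e49 Pa.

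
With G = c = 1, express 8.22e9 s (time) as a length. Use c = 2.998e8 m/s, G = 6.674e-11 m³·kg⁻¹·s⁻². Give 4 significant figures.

2.464e18 m

Time → length via c.
8.22e9 s × (c) = 2.464e18 m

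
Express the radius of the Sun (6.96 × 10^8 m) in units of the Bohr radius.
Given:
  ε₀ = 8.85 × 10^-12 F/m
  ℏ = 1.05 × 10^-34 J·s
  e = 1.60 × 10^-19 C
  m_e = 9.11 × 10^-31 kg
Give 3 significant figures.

Bohr radius: a₀ = 4πε₀ℏ²/(m_e e²) = 5.26 × 10^-11 m.
6.96 × 10^8 / 5.26 × 10^-11 = 1.32 × 10^19

1.32 × 10^19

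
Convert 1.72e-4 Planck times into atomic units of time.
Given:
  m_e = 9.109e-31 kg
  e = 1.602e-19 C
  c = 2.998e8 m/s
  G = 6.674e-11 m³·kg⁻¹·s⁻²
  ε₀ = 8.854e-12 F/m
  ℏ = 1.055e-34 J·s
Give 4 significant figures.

3.828e-31

Planck time: t_P = √(ℏG/c⁵) = 5.392e-44 s
atomic unit of time: τ_au = (4πε₀)²ℏ³/(m_e e⁴) = 2.423e-17 s
1.72e-4 × 5.392e-44 / 2.423e-17 = 3.828e-31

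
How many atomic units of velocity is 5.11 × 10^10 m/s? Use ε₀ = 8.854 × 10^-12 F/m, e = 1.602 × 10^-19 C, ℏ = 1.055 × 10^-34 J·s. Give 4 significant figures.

2.337 × 10^4

atomic unit of velocity: v_au = e²/(4πε₀ℏ) = 2.186 × 10^6 m/s.
5.11 × 10^10 / 2.186 × 10^6 = 2.337 × 10^4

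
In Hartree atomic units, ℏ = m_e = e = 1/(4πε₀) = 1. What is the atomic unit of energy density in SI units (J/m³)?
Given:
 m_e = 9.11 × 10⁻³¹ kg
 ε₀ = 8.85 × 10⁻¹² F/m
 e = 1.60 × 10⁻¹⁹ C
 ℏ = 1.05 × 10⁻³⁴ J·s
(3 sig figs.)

From ℏ = m_e = e = 1/(4πε₀) = 1 the energy density scale is u_au = E_h/a₀³ = m_e⁴e¹⁰/((4πε₀)⁵ℏ⁸).
E_h = 4.38 × 10⁻¹⁸ J
a₀ = 5.26 × 10⁻¹¹ m
E_h/a₀³ = 3.01 × 10¹³ J/m³

3.01 × 10¹³ J/m³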